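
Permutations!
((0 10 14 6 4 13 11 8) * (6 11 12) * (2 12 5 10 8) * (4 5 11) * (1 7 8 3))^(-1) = ((0 3 1 7 8)(2 12 6 5 10 14 4 13 11))^(-1) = (0 8 7 1 3)(2 11 13 4 14 10 5 6 12)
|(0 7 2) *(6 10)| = 6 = |(0 7 2)(6 10)|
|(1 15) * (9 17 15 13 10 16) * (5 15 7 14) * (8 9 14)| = |(1 13 10 16 14 5 15)(7 8 9 17)| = 28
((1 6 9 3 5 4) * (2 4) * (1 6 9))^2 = (1 3 2 6 9 5 4)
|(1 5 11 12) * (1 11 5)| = |(11 12)| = 2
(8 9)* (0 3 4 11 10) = (0 3 4 11 10)(8 9) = [3, 1, 2, 4, 11, 5, 6, 7, 9, 8, 0, 10]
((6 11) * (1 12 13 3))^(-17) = (1 3 13 12)(6 11)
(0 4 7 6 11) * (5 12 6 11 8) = (0 4 7 11)(5 12 6 8) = [4, 1, 2, 3, 7, 12, 8, 11, 5, 9, 10, 0, 6]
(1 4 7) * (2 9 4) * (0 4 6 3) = (0 4 7 1 2 9 6 3) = [4, 2, 9, 0, 7, 5, 3, 1, 8, 6]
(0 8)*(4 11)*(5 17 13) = (0 8)(4 11)(5 17 13) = [8, 1, 2, 3, 11, 17, 6, 7, 0, 9, 10, 4, 12, 5, 14, 15, 16, 13]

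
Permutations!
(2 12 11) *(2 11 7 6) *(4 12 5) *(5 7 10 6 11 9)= (2 7 11 9 5 4 12 10 6)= [0, 1, 7, 3, 12, 4, 2, 11, 8, 5, 6, 9, 10]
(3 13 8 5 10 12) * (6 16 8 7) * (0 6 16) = (0 6)(3 13 7 16 8 5 10 12) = [6, 1, 2, 13, 4, 10, 0, 16, 5, 9, 12, 11, 3, 7, 14, 15, 8]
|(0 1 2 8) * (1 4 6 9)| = |(0 4 6 9 1 2 8)| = 7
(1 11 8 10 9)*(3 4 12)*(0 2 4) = [2, 11, 4, 0, 12, 5, 6, 7, 10, 1, 9, 8, 3] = (0 2 4 12 3)(1 11 8 10 9)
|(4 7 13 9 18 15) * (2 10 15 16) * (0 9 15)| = 12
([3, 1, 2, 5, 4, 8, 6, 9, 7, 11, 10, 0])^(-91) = (11)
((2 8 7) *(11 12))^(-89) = ((2 8 7)(11 12))^(-89) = (2 8 7)(11 12)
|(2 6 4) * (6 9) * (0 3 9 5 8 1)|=9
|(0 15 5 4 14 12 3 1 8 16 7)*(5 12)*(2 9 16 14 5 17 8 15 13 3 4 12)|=9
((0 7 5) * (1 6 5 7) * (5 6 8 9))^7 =((0 1 8 9 5))^7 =(0 8 5 1 9)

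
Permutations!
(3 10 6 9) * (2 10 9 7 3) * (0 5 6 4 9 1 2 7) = (0 5 6)(1 2 10 4 9 7 3) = [5, 2, 10, 1, 9, 6, 0, 3, 8, 7, 4]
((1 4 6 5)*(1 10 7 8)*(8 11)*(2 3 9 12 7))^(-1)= (1 8 11 7 12 9 3 2 10 5 6 4)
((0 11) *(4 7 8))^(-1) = ((0 11)(4 7 8))^(-1) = (0 11)(4 8 7)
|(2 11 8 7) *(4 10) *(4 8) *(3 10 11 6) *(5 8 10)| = |(2 6 3 5 8 7)(4 11)| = 6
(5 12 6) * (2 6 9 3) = (2 6 5 12 9 3) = [0, 1, 6, 2, 4, 12, 5, 7, 8, 3, 10, 11, 9]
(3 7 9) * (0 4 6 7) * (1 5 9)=(0 4 6 7 1 5 9 3)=[4, 5, 2, 0, 6, 9, 7, 1, 8, 3]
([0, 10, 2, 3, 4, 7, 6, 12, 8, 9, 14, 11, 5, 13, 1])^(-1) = (1 14 10)(5 12 7)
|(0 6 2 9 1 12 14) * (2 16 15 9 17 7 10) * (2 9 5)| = 13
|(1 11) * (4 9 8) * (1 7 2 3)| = |(1 11 7 2 3)(4 9 8)| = 15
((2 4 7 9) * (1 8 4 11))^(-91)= ((1 8 4 7 9 2 11))^(-91)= (11)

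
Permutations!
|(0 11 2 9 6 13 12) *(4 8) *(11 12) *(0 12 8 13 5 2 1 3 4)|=20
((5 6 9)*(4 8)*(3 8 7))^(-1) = (3 7 4 8)(5 9 6)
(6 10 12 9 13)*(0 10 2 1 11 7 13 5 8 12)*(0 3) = [10, 11, 1, 0, 4, 8, 2, 13, 12, 5, 3, 7, 9, 6] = (0 10 3)(1 11 7 13 6 2)(5 8 12 9)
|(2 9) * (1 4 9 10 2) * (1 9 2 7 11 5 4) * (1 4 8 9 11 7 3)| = |(1 4 2 10 3)(5 8 9 11)| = 20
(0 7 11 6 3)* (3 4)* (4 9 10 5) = (0 7 11 6 9 10 5 4 3) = [7, 1, 2, 0, 3, 4, 9, 11, 8, 10, 5, 6]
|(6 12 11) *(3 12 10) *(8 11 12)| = |(12)(3 8 11 6 10)| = 5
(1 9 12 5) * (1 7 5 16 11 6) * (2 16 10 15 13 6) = (1 9 12 10 15 13 6)(2 16 11)(5 7) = [0, 9, 16, 3, 4, 7, 1, 5, 8, 12, 15, 2, 10, 6, 14, 13, 11]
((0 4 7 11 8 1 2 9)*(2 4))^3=(1 11 4 8 7)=((0 2 9)(1 4 7 11 8))^3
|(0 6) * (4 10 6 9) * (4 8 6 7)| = 12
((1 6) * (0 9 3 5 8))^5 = ((0 9 3 5 8)(1 6))^5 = (9)(1 6)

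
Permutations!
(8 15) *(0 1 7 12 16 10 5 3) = (0 1 7 12 16 10 5 3)(8 15) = [1, 7, 2, 0, 4, 3, 6, 12, 15, 9, 5, 11, 16, 13, 14, 8, 10]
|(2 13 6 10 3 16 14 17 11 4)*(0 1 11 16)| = |(0 1 11 4 2 13 6 10 3)(14 17 16)| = 9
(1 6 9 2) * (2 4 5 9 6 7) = (1 7 2)(4 5 9) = [0, 7, 1, 3, 5, 9, 6, 2, 8, 4]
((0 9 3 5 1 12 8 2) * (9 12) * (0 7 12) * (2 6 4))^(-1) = (1 5 3 9)(2 4 6 8 12 7)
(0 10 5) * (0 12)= (0 10 5 12)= [10, 1, 2, 3, 4, 12, 6, 7, 8, 9, 5, 11, 0]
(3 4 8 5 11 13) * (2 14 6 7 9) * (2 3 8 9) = [0, 1, 14, 4, 9, 11, 7, 2, 5, 3, 10, 13, 12, 8, 6] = (2 14 6 7)(3 4 9)(5 11 13 8)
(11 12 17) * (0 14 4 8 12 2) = (0 14 4 8 12 17 11 2) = [14, 1, 0, 3, 8, 5, 6, 7, 12, 9, 10, 2, 17, 13, 4, 15, 16, 11]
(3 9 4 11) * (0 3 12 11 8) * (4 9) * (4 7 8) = (0 3 7 8)(11 12) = [3, 1, 2, 7, 4, 5, 6, 8, 0, 9, 10, 12, 11]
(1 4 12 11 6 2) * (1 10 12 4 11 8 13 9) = (1 11 6 2 10 12 8 13 9) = [0, 11, 10, 3, 4, 5, 2, 7, 13, 1, 12, 6, 8, 9]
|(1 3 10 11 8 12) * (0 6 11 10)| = 7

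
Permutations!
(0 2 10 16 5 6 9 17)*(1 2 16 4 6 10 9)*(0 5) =[16, 2, 9, 3, 6, 10, 1, 7, 8, 17, 4, 11, 12, 13, 14, 15, 0, 5] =(0 16)(1 2 9 17 5 10 4 6)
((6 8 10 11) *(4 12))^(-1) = (4 12)(6 11 10 8)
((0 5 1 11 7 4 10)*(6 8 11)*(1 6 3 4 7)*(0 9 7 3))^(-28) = (0 6 11)(1 5 8)(3 10 7 4 9)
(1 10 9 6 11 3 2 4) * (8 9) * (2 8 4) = (1 10 4)(3 8 9 6 11) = [0, 10, 2, 8, 1, 5, 11, 7, 9, 6, 4, 3]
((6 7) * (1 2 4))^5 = (1 4 2)(6 7)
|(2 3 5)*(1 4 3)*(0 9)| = 10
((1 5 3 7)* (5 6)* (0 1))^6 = ((0 1 6 5 3 7))^6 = (7)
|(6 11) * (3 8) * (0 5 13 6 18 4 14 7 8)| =11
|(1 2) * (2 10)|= |(1 10 2)|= 3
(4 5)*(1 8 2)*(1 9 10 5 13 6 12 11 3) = (1 8 2 9 10 5 4 13 6 12 11 3) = [0, 8, 9, 1, 13, 4, 12, 7, 2, 10, 5, 3, 11, 6]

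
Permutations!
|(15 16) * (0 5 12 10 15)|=|(0 5 12 10 15 16)|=6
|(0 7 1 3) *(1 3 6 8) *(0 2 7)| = 3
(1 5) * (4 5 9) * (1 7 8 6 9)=(4 5 7 8 6 9)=[0, 1, 2, 3, 5, 7, 9, 8, 6, 4]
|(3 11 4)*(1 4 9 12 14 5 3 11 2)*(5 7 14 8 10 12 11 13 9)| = |(1 4 13 9 11 5 3 2)(7 14)(8 10 12)| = 24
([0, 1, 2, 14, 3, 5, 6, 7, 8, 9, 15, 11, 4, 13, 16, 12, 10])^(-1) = (3 4 12 15 10 16 14)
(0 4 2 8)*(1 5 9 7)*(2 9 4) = [2, 5, 8, 3, 9, 4, 6, 1, 0, 7] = (0 2 8)(1 5 4 9 7)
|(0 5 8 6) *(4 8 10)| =6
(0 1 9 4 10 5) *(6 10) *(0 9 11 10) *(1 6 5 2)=(0 6)(1 11 10 2)(4 5 9)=[6, 11, 1, 3, 5, 9, 0, 7, 8, 4, 2, 10]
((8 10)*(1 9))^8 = (10)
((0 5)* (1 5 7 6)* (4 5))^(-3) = (0 1)(4 7)(5 6)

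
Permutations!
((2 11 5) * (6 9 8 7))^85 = ((2 11 5)(6 9 8 7))^85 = (2 11 5)(6 9 8 7)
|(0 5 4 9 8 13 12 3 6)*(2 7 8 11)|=12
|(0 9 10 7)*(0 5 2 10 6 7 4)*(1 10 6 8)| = 12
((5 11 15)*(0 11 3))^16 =((0 11 15 5 3))^16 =(0 11 15 5 3)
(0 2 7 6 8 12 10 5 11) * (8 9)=(0 2 7 6 9 8 12 10 5 11)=[2, 1, 7, 3, 4, 11, 9, 6, 12, 8, 5, 0, 10]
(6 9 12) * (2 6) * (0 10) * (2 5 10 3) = (0 3 2 6 9 12 5 10) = [3, 1, 6, 2, 4, 10, 9, 7, 8, 12, 0, 11, 5]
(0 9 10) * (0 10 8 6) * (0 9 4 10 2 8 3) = (0 4 10 2 8 6 9 3) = [4, 1, 8, 0, 10, 5, 9, 7, 6, 3, 2]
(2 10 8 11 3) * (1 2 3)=(1 2 10 8 11)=[0, 2, 10, 3, 4, 5, 6, 7, 11, 9, 8, 1]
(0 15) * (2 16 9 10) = (0 15)(2 16 9 10) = [15, 1, 16, 3, 4, 5, 6, 7, 8, 10, 2, 11, 12, 13, 14, 0, 9]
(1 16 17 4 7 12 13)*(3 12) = (1 16 17 4 7 3 12 13) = [0, 16, 2, 12, 7, 5, 6, 3, 8, 9, 10, 11, 13, 1, 14, 15, 17, 4]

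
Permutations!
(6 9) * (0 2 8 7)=(0 2 8 7)(6 9)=[2, 1, 8, 3, 4, 5, 9, 0, 7, 6]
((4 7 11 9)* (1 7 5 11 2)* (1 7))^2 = ((2 7)(4 5 11 9))^2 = (4 11)(5 9)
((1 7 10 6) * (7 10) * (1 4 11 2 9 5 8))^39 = (1 4 9)(2 8 6)(5 10 11)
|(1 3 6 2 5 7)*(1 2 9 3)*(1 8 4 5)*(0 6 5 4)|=9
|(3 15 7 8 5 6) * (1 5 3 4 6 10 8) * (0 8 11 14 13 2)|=12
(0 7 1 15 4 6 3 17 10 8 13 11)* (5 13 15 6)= (0 7 1 6 3 17 10 8 15 4 5 13 11)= [7, 6, 2, 17, 5, 13, 3, 1, 15, 9, 8, 0, 12, 11, 14, 4, 16, 10]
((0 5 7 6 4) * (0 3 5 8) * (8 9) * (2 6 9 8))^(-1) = (0 8)(2 9 7 5 3 4 6)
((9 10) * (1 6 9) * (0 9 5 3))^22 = (0 9 10 1 6 5 3)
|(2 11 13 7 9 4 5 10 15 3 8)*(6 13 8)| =9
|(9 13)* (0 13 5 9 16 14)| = 4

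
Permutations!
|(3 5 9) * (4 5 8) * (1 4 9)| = |(1 4 5)(3 8 9)| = 3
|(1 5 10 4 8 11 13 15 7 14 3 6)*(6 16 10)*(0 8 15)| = 84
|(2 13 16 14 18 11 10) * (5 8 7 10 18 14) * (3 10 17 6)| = 10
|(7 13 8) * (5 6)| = 6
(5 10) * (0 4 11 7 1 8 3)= (0 4 11 7 1 8 3)(5 10)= [4, 8, 2, 0, 11, 10, 6, 1, 3, 9, 5, 7]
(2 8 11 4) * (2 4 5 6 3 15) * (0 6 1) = (0 6 3 15 2 8 11 5 1) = [6, 0, 8, 15, 4, 1, 3, 7, 11, 9, 10, 5, 12, 13, 14, 2]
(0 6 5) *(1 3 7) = (0 6 5)(1 3 7) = [6, 3, 2, 7, 4, 0, 5, 1]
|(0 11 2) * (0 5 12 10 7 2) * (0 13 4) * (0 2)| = |(0 11 13 4 2 5 12 10 7)| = 9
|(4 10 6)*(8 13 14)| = 3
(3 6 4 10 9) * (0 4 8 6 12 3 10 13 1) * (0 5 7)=(0 4 13 1 5 7)(3 12)(6 8)(9 10)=[4, 5, 2, 12, 13, 7, 8, 0, 6, 10, 9, 11, 3, 1]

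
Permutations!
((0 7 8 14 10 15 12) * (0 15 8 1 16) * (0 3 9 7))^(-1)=(1 7 9 3 16)(8 10 14)(12 15)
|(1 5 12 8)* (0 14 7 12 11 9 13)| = |(0 14 7 12 8 1 5 11 9 13)| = 10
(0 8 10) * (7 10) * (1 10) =(0 8 7 1 10) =[8, 10, 2, 3, 4, 5, 6, 1, 7, 9, 0]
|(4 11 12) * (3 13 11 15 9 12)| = 12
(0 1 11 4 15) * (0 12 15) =(0 1 11 4)(12 15) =[1, 11, 2, 3, 0, 5, 6, 7, 8, 9, 10, 4, 15, 13, 14, 12]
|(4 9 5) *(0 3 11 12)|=|(0 3 11 12)(4 9 5)|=12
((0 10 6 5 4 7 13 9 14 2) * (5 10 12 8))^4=((0 12 8 5 4 7 13 9 14 2)(6 10))^4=(0 4 14 8 13)(2 5 9 12 7)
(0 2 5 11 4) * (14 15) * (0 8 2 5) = (0 5 11 4 8 2)(14 15) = [5, 1, 0, 3, 8, 11, 6, 7, 2, 9, 10, 4, 12, 13, 15, 14]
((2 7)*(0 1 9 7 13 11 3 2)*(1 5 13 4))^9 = ((0 5 13 11 3 2 4 1 9 7))^9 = (0 7 9 1 4 2 3 11 13 5)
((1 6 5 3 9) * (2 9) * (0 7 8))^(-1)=((0 7 8)(1 6 5 3 2 9))^(-1)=(0 8 7)(1 9 2 3 5 6)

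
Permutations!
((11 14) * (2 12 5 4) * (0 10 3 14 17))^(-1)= ((0 10 3 14 11 17)(2 12 5 4))^(-1)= (0 17 11 14 3 10)(2 4 5 12)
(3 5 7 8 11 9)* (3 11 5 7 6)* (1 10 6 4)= [0, 10, 2, 7, 1, 4, 3, 8, 5, 11, 6, 9]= (1 10 6 3 7 8 5 4)(9 11)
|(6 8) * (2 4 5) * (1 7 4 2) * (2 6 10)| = 4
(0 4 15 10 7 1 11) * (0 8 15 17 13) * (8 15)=(0 4 17 13)(1 11 15 10 7)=[4, 11, 2, 3, 17, 5, 6, 1, 8, 9, 7, 15, 12, 0, 14, 10, 16, 13]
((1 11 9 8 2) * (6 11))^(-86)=(1 8 11)(2 9 6)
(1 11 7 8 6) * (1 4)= (1 11 7 8 6 4)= [0, 11, 2, 3, 1, 5, 4, 8, 6, 9, 10, 7]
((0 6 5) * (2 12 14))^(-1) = ((0 6 5)(2 12 14))^(-1) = (0 5 6)(2 14 12)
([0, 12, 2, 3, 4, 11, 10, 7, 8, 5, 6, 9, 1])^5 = [0, 12, 2, 3, 4, 9, 10, 7, 8, 11, 6, 5, 1]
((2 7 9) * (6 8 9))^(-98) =((2 7 6 8 9))^(-98) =(2 6 9 7 8)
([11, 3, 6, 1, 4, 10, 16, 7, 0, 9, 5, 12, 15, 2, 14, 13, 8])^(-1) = [8, 3, 13, 1, 4, 10, 2, 7, 16, 9, 5, 0, 11, 15, 14, 12, 6]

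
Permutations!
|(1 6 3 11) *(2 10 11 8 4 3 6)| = 12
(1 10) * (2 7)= (1 10)(2 7)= [0, 10, 7, 3, 4, 5, 6, 2, 8, 9, 1]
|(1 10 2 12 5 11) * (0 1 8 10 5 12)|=7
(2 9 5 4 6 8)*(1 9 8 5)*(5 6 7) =[0, 9, 8, 3, 7, 4, 6, 5, 2, 1] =(1 9)(2 8)(4 7 5)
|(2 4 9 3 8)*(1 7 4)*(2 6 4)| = |(1 7 2)(3 8 6 4 9)| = 15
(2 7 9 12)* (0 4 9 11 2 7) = (0 4 9 12 7 11 2) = [4, 1, 0, 3, 9, 5, 6, 11, 8, 12, 10, 2, 7]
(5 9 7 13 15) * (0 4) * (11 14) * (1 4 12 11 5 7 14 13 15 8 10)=[12, 4, 2, 3, 0, 9, 6, 15, 10, 14, 1, 13, 11, 8, 5, 7]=(0 12 11 13 8 10 1 4)(5 9 14)(7 15)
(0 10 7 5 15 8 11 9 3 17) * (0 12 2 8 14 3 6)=(0 10 7 5 15 14 3 17 12 2 8 11 9 6)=[10, 1, 8, 17, 4, 15, 0, 5, 11, 6, 7, 9, 2, 13, 3, 14, 16, 12]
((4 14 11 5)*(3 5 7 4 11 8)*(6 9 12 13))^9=(3 11 4 8 5 7 14)(6 9 12 13)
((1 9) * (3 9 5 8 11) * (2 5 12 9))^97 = ((1 12 9)(2 5 8 11 3))^97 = (1 12 9)(2 8 3 5 11)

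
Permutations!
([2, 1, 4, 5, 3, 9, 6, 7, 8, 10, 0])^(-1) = (0 10 9 5 3 4 2)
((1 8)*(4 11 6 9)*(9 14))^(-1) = (1 8)(4 9 14 6 11)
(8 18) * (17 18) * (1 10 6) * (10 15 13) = (1 15 13 10 6)(8 17 18) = [0, 15, 2, 3, 4, 5, 1, 7, 17, 9, 6, 11, 12, 10, 14, 13, 16, 18, 8]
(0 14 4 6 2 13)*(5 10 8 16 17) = (0 14 4 6 2 13)(5 10 8 16 17) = [14, 1, 13, 3, 6, 10, 2, 7, 16, 9, 8, 11, 12, 0, 4, 15, 17, 5]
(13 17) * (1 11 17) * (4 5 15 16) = (1 11 17 13)(4 5 15 16) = [0, 11, 2, 3, 5, 15, 6, 7, 8, 9, 10, 17, 12, 1, 14, 16, 4, 13]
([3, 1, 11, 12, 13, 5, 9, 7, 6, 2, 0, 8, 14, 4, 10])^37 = (0 12 10 3 14)(2 8 9 11 6)(4 13)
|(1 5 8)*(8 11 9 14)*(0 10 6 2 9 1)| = |(0 10 6 2 9 14 8)(1 5 11)| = 21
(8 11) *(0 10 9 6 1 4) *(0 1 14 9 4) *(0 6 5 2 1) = (0 10 4)(1 6 14 9 5 2)(8 11) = [10, 6, 1, 3, 0, 2, 14, 7, 11, 5, 4, 8, 12, 13, 9]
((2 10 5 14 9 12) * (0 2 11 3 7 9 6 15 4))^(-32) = ((0 2 10 5 14 6 15 4)(3 7 9 12 11))^(-32) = (15)(3 12 7 11 9)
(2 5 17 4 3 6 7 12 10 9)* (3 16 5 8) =(2 8 3 6 7 12 10 9)(4 16 5 17) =[0, 1, 8, 6, 16, 17, 7, 12, 3, 2, 9, 11, 10, 13, 14, 15, 5, 4]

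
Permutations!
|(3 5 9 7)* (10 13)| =|(3 5 9 7)(10 13)| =4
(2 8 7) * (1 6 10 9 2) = (1 6 10 9 2 8 7) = [0, 6, 8, 3, 4, 5, 10, 1, 7, 2, 9]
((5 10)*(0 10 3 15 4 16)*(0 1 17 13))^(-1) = ((0 10 5 3 15 4 16 1 17 13))^(-1) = (0 13 17 1 16 4 15 3 5 10)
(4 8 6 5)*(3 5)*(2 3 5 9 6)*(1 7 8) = (1 7 8 2 3 9 6 5 4) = [0, 7, 3, 9, 1, 4, 5, 8, 2, 6]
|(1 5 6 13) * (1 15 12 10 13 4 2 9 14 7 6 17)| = 12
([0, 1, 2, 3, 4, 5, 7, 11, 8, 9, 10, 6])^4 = (6 7 11)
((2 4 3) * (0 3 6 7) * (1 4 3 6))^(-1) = ((0 6 7)(1 4)(2 3))^(-1) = (0 7 6)(1 4)(2 3)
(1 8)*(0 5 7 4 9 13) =(0 5 7 4 9 13)(1 8) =[5, 8, 2, 3, 9, 7, 6, 4, 1, 13, 10, 11, 12, 0]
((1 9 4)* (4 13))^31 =((1 9 13 4))^31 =(1 4 13 9)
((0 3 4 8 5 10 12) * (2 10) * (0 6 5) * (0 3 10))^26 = (0 12 5)(2 10 6)(3 8 4)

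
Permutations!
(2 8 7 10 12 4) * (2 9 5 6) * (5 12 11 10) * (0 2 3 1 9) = (0 2 8 7 5 6 3 1 9 12 4)(10 11) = [2, 9, 8, 1, 0, 6, 3, 5, 7, 12, 11, 10, 4]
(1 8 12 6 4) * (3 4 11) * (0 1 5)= [1, 8, 2, 4, 5, 0, 11, 7, 12, 9, 10, 3, 6]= (0 1 8 12 6 11 3 4 5)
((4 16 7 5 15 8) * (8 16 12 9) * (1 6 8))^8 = (16)(1 8 12)(4 9 6)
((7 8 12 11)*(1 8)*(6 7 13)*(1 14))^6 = (1 7 13 12)(6 11 8 14)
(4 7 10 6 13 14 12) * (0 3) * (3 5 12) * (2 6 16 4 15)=(0 5 12 15 2 6 13 14 3)(4 7 10 16)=[5, 1, 6, 0, 7, 12, 13, 10, 8, 9, 16, 11, 15, 14, 3, 2, 4]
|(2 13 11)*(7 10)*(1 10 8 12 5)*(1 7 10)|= |(2 13 11)(5 7 8 12)|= 12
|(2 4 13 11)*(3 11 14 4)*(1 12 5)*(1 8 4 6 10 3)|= 12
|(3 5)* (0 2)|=|(0 2)(3 5)|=2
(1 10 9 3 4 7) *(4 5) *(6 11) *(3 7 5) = (1 10 9 7)(4 5)(6 11) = [0, 10, 2, 3, 5, 4, 11, 1, 8, 7, 9, 6]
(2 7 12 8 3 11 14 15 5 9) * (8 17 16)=(2 7 12 17 16 8 3 11 14 15 5 9)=[0, 1, 7, 11, 4, 9, 6, 12, 3, 2, 10, 14, 17, 13, 15, 5, 8, 16]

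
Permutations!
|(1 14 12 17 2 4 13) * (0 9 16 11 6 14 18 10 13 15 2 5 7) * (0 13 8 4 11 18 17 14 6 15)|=210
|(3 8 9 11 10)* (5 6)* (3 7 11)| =6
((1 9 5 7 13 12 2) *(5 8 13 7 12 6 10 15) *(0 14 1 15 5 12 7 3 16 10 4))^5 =(16)(0 13 1 4 8 14 6 9)(2 12 15) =((0 14 1 9 8 13 6 4)(2 15 12)(3 16 10 5 7))^5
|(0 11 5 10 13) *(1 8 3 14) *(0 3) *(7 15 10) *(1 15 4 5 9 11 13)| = 24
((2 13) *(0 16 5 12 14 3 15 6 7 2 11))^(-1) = ((0 16 5 12 14 3 15 6 7 2 13 11))^(-1) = (0 11 13 2 7 6 15 3 14 12 5 16)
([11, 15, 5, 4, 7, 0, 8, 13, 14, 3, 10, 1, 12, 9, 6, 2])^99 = (0 15)(1 5)(2 11)(3 9 13 7 4)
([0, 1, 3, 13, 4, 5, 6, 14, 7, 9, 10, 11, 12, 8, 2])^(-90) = [0, 1, 2, 3, 4, 5, 6, 7, 8, 9, 10, 11, 12, 13, 14]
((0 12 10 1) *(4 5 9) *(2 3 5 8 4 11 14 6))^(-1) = (0 1 10 12)(2 6 14 11 9 5 3)(4 8)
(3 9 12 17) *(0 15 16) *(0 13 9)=[15, 1, 2, 0, 4, 5, 6, 7, 8, 12, 10, 11, 17, 9, 14, 16, 13, 3]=(0 15 16 13 9 12 17 3)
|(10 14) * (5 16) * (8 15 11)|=|(5 16)(8 15 11)(10 14)|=6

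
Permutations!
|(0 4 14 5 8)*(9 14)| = |(0 4 9 14 5 8)| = 6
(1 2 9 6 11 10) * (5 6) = (1 2 9 5 6 11 10) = [0, 2, 9, 3, 4, 6, 11, 7, 8, 5, 1, 10]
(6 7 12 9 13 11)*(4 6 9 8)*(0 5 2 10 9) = (0 5 2 10 9 13 11)(4 6 7 12 8) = [5, 1, 10, 3, 6, 2, 7, 12, 4, 13, 9, 0, 8, 11]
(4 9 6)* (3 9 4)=(3 9 6)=[0, 1, 2, 9, 4, 5, 3, 7, 8, 6]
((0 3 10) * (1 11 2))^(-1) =(0 10 3)(1 2 11)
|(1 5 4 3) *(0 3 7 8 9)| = 8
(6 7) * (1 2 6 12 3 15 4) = (1 2 6 7 12 3 15 4) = [0, 2, 6, 15, 1, 5, 7, 12, 8, 9, 10, 11, 3, 13, 14, 4]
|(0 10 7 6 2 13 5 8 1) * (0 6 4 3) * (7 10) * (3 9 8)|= |(0 7 4 9 8 1 6 2 13 5 3)|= 11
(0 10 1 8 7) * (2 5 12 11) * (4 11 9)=(0 10 1 8 7)(2 5 12 9 4 11)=[10, 8, 5, 3, 11, 12, 6, 0, 7, 4, 1, 2, 9]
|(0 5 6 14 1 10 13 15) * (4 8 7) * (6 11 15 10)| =|(0 5 11 15)(1 6 14)(4 8 7)(10 13)| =12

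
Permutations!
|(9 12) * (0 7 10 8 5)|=10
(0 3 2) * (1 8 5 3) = (0 1 8 5 3 2) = [1, 8, 0, 2, 4, 3, 6, 7, 5]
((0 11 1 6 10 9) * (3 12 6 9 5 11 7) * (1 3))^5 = (0 7 1 9)(3 11 5 10 6 12)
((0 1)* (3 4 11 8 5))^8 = ((0 1)(3 4 11 8 5))^8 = (3 8 4 5 11)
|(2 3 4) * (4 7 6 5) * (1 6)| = 7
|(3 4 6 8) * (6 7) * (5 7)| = |(3 4 5 7 6 8)| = 6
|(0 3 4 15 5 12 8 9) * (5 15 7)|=|(15)(0 3 4 7 5 12 8 9)|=8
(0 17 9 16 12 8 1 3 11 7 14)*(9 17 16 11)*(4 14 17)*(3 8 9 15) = (0 16 12 9 11 7 17 4 14)(1 8)(3 15) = [16, 8, 2, 15, 14, 5, 6, 17, 1, 11, 10, 7, 9, 13, 0, 3, 12, 4]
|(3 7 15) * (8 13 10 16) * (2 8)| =|(2 8 13 10 16)(3 7 15)| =15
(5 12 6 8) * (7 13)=(5 12 6 8)(7 13)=[0, 1, 2, 3, 4, 12, 8, 13, 5, 9, 10, 11, 6, 7]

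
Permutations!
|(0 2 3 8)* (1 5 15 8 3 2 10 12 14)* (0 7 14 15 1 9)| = 8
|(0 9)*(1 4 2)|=6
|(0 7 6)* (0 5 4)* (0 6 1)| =3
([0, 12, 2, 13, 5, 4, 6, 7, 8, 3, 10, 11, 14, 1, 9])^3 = [0, 9, 2, 12, 5, 4, 6, 7, 8, 1, 10, 11, 3, 14, 13]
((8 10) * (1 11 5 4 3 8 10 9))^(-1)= (1 9 8 3 4 5 11)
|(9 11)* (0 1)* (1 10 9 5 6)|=7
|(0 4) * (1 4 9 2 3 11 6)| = 8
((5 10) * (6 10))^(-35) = (5 6 10)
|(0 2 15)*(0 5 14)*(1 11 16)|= 15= |(0 2 15 5 14)(1 11 16)|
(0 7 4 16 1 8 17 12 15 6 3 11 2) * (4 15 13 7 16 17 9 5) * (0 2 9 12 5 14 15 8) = (0 16 1)(3 11 9 14 15 6)(4 17 5)(7 8 12 13) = [16, 0, 2, 11, 17, 4, 3, 8, 12, 14, 10, 9, 13, 7, 15, 6, 1, 5]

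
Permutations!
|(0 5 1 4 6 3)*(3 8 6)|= |(0 5 1 4 3)(6 8)|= 10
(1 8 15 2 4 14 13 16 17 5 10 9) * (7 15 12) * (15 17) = (1 8 12 7 17 5 10 9)(2 4 14 13 16 15) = [0, 8, 4, 3, 14, 10, 6, 17, 12, 1, 9, 11, 7, 16, 13, 2, 15, 5]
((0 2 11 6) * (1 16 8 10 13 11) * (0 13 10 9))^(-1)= (0 9 8 16 1 2)(6 11 13)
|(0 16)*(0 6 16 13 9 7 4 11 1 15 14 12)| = 10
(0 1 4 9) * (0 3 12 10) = (0 1 4 9 3 12 10) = [1, 4, 2, 12, 9, 5, 6, 7, 8, 3, 0, 11, 10]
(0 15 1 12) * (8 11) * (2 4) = (0 15 1 12)(2 4)(8 11) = [15, 12, 4, 3, 2, 5, 6, 7, 11, 9, 10, 8, 0, 13, 14, 1]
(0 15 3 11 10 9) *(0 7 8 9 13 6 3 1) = (0 15 1)(3 11 10 13 6)(7 8 9) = [15, 0, 2, 11, 4, 5, 3, 8, 9, 7, 13, 10, 12, 6, 14, 1]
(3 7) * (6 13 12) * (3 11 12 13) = (13)(3 7 11 12 6) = [0, 1, 2, 7, 4, 5, 3, 11, 8, 9, 10, 12, 6, 13]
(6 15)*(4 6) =[0, 1, 2, 3, 6, 5, 15, 7, 8, 9, 10, 11, 12, 13, 14, 4] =(4 6 15)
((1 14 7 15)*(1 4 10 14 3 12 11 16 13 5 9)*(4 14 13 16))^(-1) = (16)(1 9 5 13 10 4 11 12 3)(7 14 15)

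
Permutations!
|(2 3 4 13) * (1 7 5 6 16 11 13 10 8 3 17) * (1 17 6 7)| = 20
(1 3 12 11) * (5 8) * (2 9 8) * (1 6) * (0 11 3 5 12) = [11, 5, 9, 0, 4, 2, 1, 7, 12, 8, 10, 6, 3] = (0 11 6 1 5 2 9 8 12 3)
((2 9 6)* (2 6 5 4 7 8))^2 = (2 5 7)(4 8 9)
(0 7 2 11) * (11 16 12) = [7, 1, 16, 3, 4, 5, 6, 2, 8, 9, 10, 0, 11, 13, 14, 15, 12] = (0 7 2 16 12 11)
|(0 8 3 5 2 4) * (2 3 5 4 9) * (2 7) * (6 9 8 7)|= 14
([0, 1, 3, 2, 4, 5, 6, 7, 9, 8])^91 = [0, 1, 3, 2, 4, 5, 6, 7, 9, 8]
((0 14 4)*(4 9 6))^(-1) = (0 4 6 9 14)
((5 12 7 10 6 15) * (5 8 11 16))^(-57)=(5 8 10)(6 12 11)(7 16 15)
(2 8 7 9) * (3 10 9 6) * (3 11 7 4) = (2 8 4 3 10 9)(6 11 7) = [0, 1, 8, 10, 3, 5, 11, 6, 4, 2, 9, 7]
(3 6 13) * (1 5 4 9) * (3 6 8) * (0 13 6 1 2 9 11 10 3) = (0 13 1 5 4 11 10 3 8)(2 9) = [13, 5, 9, 8, 11, 4, 6, 7, 0, 2, 3, 10, 12, 1]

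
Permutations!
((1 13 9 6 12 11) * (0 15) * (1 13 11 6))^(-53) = ((0 15)(1 11 13 9)(6 12))^(-53) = (0 15)(1 9 13 11)(6 12)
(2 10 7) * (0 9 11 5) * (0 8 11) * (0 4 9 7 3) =(0 7 2 10 3)(4 9)(5 8 11) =[7, 1, 10, 0, 9, 8, 6, 2, 11, 4, 3, 5]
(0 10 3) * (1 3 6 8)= (0 10 6 8 1 3)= [10, 3, 2, 0, 4, 5, 8, 7, 1, 9, 6]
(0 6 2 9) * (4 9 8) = (0 6 2 8 4 9) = [6, 1, 8, 3, 9, 5, 2, 7, 4, 0]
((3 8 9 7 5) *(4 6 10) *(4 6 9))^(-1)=((3 8 4 9 7 5)(6 10))^(-1)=(3 5 7 9 4 8)(6 10)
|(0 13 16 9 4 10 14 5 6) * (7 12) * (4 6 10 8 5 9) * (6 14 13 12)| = |(0 12 7 6)(4 8 5 10 13 16)(9 14)| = 12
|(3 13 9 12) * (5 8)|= 4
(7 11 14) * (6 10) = (6 10)(7 11 14) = [0, 1, 2, 3, 4, 5, 10, 11, 8, 9, 6, 14, 12, 13, 7]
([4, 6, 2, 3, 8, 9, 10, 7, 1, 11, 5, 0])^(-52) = (0 8 6 5 11 4 1 10 9)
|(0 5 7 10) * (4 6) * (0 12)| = |(0 5 7 10 12)(4 6)| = 10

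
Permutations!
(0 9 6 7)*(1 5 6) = [9, 5, 2, 3, 4, 6, 7, 0, 8, 1] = (0 9 1 5 6 7)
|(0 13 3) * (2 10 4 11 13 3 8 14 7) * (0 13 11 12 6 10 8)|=|(0 3 13)(2 8 14 7)(4 12 6 10)|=12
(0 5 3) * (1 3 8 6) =[5, 3, 2, 0, 4, 8, 1, 7, 6] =(0 5 8 6 1 3)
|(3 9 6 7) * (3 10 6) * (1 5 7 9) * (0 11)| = 14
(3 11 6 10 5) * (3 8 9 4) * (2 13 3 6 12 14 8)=[0, 1, 13, 11, 6, 2, 10, 7, 9, 4, 5, 12, 14, 3, 8]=(2 13 3 11 12 14 8 9 4 6 10 5)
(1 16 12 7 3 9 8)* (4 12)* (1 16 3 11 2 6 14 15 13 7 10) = [0, 3, 6, 9, 12, 5, 14, 11, 16, 8, 1, 2, 10, 7, 15, 13, 4] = (1 3 9 8 16 4 12 10)(2 6 14 15 13 7 11)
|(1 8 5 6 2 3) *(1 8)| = 5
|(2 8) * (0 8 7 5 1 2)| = 4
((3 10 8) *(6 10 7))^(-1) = ((3 7 6 10 8))^(-1) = (3 8 10 6 7)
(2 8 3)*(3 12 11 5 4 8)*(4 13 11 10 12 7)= (2 3)(4 8 7)(5 13 11)(10 12)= [0, 1, 3, 2, 8, 13, 6, 4, 7, 9, 12, 5, 10, 11]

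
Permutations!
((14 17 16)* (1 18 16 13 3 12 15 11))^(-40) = ((1 18 16 14 17 13 3 12 15 11))^(-40) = (18)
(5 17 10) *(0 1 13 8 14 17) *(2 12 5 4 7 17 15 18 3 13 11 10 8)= (0 1 11 10 4 7 17 8 14 15 18 3 13 2 12 5)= [1, 11, 12, 13, 7, 0, 6, 17, 14, 9, 4, 10, 5, 2, 15, 18, 16, 8, 3]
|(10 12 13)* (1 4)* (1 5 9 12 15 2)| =|(1 4 5 9 12 13 10 15 2)| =9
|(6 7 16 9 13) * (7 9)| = |(6 9 13)(7 16)| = 6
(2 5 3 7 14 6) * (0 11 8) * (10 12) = (0 11 8)(2 5 3 7 14 6)(10 12) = [11, 1, 5, 7, 4, 3, 2, 14, 0, 9, 12, 8, 10, 13, 6]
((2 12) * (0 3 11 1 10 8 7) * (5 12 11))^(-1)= (0 7 8 10 1 11 2 12 5 3)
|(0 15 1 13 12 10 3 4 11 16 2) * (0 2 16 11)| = 8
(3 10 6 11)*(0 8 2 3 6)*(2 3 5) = (0 8 3 10)(2 5)(6 11) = [8, 1, 5, 10, 4, 2, 11, 7, 3, 9, 0, 6]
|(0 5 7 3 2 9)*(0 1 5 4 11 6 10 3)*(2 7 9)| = 21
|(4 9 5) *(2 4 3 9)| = 6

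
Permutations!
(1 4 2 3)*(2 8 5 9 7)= (1 4 8 5 9 7 2 3)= [0, 4, 3, 1, 8, 9, 6, 2, 5, 7]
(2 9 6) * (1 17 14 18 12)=(1 17 14 18 12)(2 9 6)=[0, 17, 9, 3, 4, 5, 2, 7, 8, 6, 10, 11, 1, 13, 18, 15, 16, 14, 12]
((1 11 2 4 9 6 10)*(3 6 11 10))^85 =(1 10)(2 4 9 11)(3 6)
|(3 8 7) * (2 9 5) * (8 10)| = 12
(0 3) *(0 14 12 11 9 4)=[3, 1, 2, 14, 0, 5, 6, 7, 8, 4, 10, 9, 11, 13, 12]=(0 3 14 12 11 9 4)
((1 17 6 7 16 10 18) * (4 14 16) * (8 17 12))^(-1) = ((1 12 8 17 6 7 4 14 16 10 18))^(-1) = (1 18 10 16 14 4 7 6 17 8 12)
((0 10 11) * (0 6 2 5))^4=((0 10 11 6 2 5))^4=(0 2 11)(5 6 10)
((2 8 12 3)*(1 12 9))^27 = (1 2)(3 9)(8 12)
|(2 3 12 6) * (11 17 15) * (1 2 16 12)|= 3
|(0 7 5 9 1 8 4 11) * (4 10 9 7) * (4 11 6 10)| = 6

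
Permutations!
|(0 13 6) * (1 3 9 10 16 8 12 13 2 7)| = |(0 2 7 1 3 9 10 16 8 12 13 6)| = 12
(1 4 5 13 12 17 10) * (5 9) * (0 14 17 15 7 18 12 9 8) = (0 14 17 10 1 4 8)(5 13 9)(7 18 12 15) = [14, 4, 2, 3, 8, 13, 6, 18, 0, 5, 1, 11, 15, 9, 17, 7, 16, 10, 12]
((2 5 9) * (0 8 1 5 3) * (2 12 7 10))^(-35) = (0 12)(1 10)(2 5)(3 9)(7 8)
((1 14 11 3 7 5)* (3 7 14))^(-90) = ((1 3 14 11 7 5))^(-90) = (14)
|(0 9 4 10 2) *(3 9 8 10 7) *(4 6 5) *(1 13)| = |(0 8 10 2)(1 13)(3 9 6 5 4 7)| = 12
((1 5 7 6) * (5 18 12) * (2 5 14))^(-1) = (1 6 7 5 2 14 12 18)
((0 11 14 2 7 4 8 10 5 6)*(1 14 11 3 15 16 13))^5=(0 1 8 3 14 10 15 2 5 16 7 6 13 4)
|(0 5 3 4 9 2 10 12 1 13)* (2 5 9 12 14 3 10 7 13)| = |(0 9 5 10 14 3 4 12 1 2 7 13)| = 12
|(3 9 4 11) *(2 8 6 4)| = 7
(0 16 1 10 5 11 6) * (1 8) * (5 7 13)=(0 16 8 1 10 7 13 5 11 6)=[16, 10, 2, 3, 4, 11, 0, 13, 1, 9, 7, 6, 12, 5, 14, 15, 8]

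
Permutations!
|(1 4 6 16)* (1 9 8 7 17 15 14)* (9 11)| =11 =|(1 4 6 16 11 9 8 7 17 15 14)|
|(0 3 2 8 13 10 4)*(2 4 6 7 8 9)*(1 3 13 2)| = |(0 13 10 6 7 8 2 9 1 3 4)| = 11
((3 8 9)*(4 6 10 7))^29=(3 9 8)(4 6 10 7)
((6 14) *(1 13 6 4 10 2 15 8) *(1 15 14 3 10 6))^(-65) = (1 13)(2 14 4 6 3 10)(8 15)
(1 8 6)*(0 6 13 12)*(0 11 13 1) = (0 6)(1 8)(11 13 12) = [6, 8, 2, 3, 4, 5, 0, 7, 1, 9, 10, 13, 11, 12]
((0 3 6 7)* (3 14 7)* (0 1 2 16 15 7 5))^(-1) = (0 5 14)(1 7 15 16 2)(3 6) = ((0 14 5)(1 2 16 15 7)(3 6))^(-1)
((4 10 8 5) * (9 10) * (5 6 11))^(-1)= (4 5 11 6 8 10 9)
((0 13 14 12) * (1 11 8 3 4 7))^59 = ((0 13 14 12)(1 11 8 3 4 7))^59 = (0 12 14 13)(1 7 4 3 8 11)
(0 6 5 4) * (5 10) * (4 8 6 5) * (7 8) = (0 5 7 8 6 10 4) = [5, 1, 2, 3, 0, 7, 10, 8, 6, 9, 4]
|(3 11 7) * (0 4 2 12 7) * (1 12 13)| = |(0 4 2 13 1 12 7 3 11)| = 9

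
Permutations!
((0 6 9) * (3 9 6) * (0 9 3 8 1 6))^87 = (9)(0 6 1 8)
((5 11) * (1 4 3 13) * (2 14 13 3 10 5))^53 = ((1 4 10 5 11 2 14 13))^53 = (1 2 10 13 11 4 14 5)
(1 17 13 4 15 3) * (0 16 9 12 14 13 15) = [16, 17, 2, 1, 0, 5, 6, 7, 8, 12, 10, 11, 14, 4, 13, 3, 9, 15] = (0 16 9 12 14 13 4)(1 17 15 3)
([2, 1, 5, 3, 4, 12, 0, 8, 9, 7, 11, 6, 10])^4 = [10, 1, 11, 3, 4, 6, 12, 8, 9, 7, 2, 5, 0]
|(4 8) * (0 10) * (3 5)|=2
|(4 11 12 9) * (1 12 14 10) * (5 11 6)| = 9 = |(1 12 9 4 6 5 11 14 10)|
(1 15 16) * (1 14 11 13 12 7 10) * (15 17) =(1 17 15 16 14 11 13 12 7 10) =[0, 17, 2, 3, 4, 5, 6, 10, 8, 9, 1, 13, 7, 12, 11, 16, 14, 15]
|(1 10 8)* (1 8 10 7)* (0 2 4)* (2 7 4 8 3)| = 12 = |(10)(0 7 1 4)(2 8 3)|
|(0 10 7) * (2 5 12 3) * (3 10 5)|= |(0 5 12 10 7)(2 3)|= 10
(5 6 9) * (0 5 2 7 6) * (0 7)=(0 5 7 6 9 2)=[5, 1, 0, 3, 4, 7, 9, 6, 8, 2]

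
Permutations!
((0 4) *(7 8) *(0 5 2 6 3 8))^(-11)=(0 3 5 7 6 4 8 2)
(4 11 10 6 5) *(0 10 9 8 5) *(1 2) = (0 10 6)(1 2)(4 11 9 8 5) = [10, 2, 1, 3, 11, 4, 0, 7, 5, 8, 6, 9]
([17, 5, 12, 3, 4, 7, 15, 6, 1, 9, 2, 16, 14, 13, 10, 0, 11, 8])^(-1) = [15, 8, 10, 3, 4, 1, 7, 5, 17, 9, 14, 16, 2, 13, 12, 6, 11, 0]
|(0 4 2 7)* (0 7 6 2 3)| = |(7)(0 4 3)(2 6)| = 6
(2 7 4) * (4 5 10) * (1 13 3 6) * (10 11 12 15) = [0, 13, 7, 6, 2, 11, 1, 5, 8, 9, 4, 12, 15, 3, 14, 10] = (1 13 3 6)(2 7 5 11 12 15 10 4)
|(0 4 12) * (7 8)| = |(0 4 12)(7 8)| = 6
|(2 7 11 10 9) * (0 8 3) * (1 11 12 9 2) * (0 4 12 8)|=10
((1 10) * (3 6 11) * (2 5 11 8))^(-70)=((1 10)(2 5 11 3 6 8))^(-70)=(2 11 6)(3 8 5)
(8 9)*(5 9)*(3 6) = [0, 1, 2, 6, 4, 9, 3, 7, 5, 8] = (3 6)(5 9 8)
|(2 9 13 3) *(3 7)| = |(2 9 13 7 3)| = 5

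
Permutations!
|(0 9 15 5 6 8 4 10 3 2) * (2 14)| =11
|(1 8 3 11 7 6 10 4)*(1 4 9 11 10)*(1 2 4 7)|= 12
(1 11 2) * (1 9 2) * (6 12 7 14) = (1 11)(2 9)(6 12 7 14) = [0, 11, 9, 3, 4, 5, 12, 14, 8, 2, 10, 1, 7, 13, 6]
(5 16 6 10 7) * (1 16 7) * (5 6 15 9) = (1 16 15 9 5 7 6 10) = [0, 16, 2, 3, 4, 7, 10, 6, 8, 5, 1, 11, 12, 13, 14, 9, 15]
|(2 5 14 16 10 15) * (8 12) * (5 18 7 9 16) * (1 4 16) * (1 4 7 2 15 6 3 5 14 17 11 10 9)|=6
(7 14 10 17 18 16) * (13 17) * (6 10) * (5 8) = [0, 1, 2, 3, 4, 8, 10, 14, 5, 9, 13, 11, 12, 17, 6, 15, 7, 18, 16] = (5 8)(6 10 13 17 18 16 7 14)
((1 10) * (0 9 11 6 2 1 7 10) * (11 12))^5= ((0 9 12 11 6 2 1)(7 10))^5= (0 2 11 9 1 6 12)(7 10)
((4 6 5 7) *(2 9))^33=((2 9)(4 6 5 7))^33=(2 9)(4 6 5 7)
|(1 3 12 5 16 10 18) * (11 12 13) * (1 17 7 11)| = |(1 3 13)(5 16 10 18 17 7 11 12)| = 24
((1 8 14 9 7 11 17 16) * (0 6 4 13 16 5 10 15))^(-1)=(0 15 10 5 17 11 7 9 14 8 1 16 13 4 6)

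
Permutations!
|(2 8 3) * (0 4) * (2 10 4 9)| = |(0 9 2 8 3 10 4)| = 7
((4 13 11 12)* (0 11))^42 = ((0 11 12 4 13))^42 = (0 12 13 11 4)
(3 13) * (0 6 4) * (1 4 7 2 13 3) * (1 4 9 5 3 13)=(0 6 7 2 1 9 5 3 13 4)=[6, 9, 1, 13, 0, 3, 7, 2, 8, 5, 10, 11, 12, 4]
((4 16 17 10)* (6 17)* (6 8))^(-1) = (4 10 17 6 8 16)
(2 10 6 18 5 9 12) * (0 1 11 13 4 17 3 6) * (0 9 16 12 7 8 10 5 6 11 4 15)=[1, 4, 5, 11, 17, 16, 18, 8, 10, 7, 9, 13, 2, 15, 14, 0, 12, 3, 6]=(0 1 4 17 3 11 13 15)(2 5 16 12)(6 18)(7 8 10 9)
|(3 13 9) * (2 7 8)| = 3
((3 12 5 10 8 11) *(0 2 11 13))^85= ((0 2 11 3 12 5 10 8 13))^85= (0 12 13 3 8 11 10 2 5)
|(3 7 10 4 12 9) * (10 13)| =7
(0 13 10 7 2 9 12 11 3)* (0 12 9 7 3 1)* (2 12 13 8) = (0 8 2 7 12 11 1)(3 13 10) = [8, 0, 7, 13, 4, 5, 6, 12, 2, 9, 3, 1, 11, 10]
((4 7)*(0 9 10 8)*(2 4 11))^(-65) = ((0 9 10 8)(2 4 7 11))^(-65) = (0 8 10 9)(2 11 7 4)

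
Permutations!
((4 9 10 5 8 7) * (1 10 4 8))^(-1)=(1 5 10)(4 9)(7 8)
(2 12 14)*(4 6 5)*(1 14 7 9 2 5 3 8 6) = (1 14 5 4)(2 12 7 9)(3 8 6) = [0, 14, 12, 8, 1, 4, 3, 9, 6, 2, 10, 11, 7, 13, 5]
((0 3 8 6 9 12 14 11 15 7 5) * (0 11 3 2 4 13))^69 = (0 2 4 13)(3 9)(5 11 15 7)(6 14)(8 12)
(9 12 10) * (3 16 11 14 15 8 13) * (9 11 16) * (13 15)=[0, 1, 2, 9, 4, 5, 6, 7, 15, 12, 11, 14, 10, 3, 13, 8, 16]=(16)(3 9 12 10 11 14 13)(8 15)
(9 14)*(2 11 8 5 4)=(2 11 8 5 4)(9 14)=[0, 1, 11, 3, 2, 4, 6, 7, 5, 14, 10, 8, 12, 13, 9]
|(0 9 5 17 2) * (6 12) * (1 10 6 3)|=|(0 9 5 17 2)(1 10 6 12 3)|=5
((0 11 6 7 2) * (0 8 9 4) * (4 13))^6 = ((0 11 6 7 2 8 9 13 4))^6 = (0 9 7)(2 11 13)(4 8 6)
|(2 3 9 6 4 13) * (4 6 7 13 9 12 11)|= |(2 3 12 11 4 9 7 13)|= 8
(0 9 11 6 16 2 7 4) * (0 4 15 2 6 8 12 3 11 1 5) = (0 9 1 5)(2 7 15)(3 11 8 12)(6 16) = [9, 5, 7, 11, 4, 0, 16, 15, 12, 1, 10, 8, 3, 13, 14, 2, 6]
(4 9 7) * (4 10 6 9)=(6 9 7 10)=[0, 1, 2, 3, 4, 5, 9, 10, 8, 7, 6]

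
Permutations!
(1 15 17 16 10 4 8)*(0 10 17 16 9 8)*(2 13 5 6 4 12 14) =(0 10 12 14 2 13 5 6 4)(1 15 16 17 9 8) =[10, 15, 13, 3, 0, 6, 4, 7, 1, 8, 12, 11, 14, 5, 2, 16, 17, 9]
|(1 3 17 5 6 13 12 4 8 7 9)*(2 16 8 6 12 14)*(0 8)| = |(0 8 7 9 1 3 17 5 12 4 6 13 14 2 16)| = 15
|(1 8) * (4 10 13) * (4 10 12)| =2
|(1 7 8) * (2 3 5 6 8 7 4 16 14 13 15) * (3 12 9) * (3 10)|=|(1 4 16 14 13 15 2 12 9 10 3 5 6 8)|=14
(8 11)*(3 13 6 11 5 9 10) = (3 13 6 11 8 5 9 10) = [0, 1, 2, 13, 4, 9, 11, 7, 5, 10, 3, 8, 12, 6]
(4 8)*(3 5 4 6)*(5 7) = [0, 1, 2, 7, 8, 4, 3, 5, 6] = (3 7 5 4 8 6)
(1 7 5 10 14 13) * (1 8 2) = (1 7 5 10 14 13 8 2) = [0, 7, 1, 3, 4, 10, 6, 5, 2, 9, 14, 11, 12, 8, 13]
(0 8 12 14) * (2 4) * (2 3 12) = (0 8 2 4 3 12 14) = [8, 1, 4, 12, 3, 5, 6, 7, 2, 9, 10, 11, 14, 13, 0]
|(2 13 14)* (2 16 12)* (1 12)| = |(1 12 2 13 14 16)| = 6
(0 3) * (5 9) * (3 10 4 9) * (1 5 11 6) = (0 10 4 9 11 6 1 5 3) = [10, 5, 2, 0, 9, 3, 1, 7, 8, 11, 4, 6]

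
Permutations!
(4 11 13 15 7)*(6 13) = [0, 1, 2, 3, 11, 5, 13, 4, 8, 9, 10, 6, 12, 15, 14, 7] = (4 11 6 13 15 7)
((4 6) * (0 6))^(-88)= ((0 6 4))^(-88)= (0 4 6)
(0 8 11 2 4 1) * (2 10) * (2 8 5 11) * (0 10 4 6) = (0 5 11 4 1 10 8 2 6) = [5, 10, 6, 3, 1, 11, 0, 7, 2, 9, 8, 4]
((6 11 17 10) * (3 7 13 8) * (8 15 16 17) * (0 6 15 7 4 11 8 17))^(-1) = ((0 6 8 3 4 11 17 10 15 16)(7 13))^(-1) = (0 16 15 10 17 11 4 3 8 6)(7 13)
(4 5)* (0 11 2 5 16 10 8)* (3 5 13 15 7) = (0 11 2 13 15 7 3 5 4 16 10 8) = [11, 1, 13, 5, 16, 4, 6, 3, 0, 9, 8, 2, 12, 15, 14, 7, 10]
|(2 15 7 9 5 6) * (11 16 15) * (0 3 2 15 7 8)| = 11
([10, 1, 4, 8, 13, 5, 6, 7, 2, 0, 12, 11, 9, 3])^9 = (0 10 12 9)(2 8 3 13 4)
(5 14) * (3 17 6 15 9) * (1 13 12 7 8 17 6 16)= (1 13 12 7 8 17 16)(3 6 15 9)(5 14)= [0, 13, 2, 6, 4, 14, 15, 8, 17, 3, 10, 11, 7, 12, 5, 9, 1, 16]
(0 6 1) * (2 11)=[6, 0, 11, 3, 4, 5, 1, 7, 8, 9, 10, 2]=(0 6 1)(2 11)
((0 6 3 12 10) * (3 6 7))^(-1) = ((0 7 3 12 10))^(-1) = (0 10 12 3 7)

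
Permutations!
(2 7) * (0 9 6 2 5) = (0 9 6 2 7 5) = [9, 1, 7, 3, 4, 0, 2, 5, 8, 6]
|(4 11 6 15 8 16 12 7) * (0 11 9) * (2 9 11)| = |(0 2 9)(4 11 6 15 8 16 12 7)| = 24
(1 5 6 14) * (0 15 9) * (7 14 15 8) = (0 8 7 14 1 5 6 15 9) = [8, 5, 2, 3, 4, 6, 15, 14, 7, 0, 10, 11, 12, 13, 1, 9]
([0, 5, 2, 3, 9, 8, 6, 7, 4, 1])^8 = [0, 4, 2, 3, 5, 9, 6, 7, 1, 8]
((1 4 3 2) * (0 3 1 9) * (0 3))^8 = (2 3 9)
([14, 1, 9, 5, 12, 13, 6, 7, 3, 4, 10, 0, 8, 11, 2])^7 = [3, 1, 13, 9, 0, 4, 6, 7, 2, 11, 10, 8, 14, 12, 5]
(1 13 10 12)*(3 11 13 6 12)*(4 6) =(1 4 6 12)(3 11 13 10) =[0, 4, 2, 11, 6, 5, 12, 7, 8, 9, 3, 13, 1, 10]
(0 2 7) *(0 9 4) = (0 2 7 9 4) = [2, 1, 7, 3, 0, 5, 6, 9, 8, 4]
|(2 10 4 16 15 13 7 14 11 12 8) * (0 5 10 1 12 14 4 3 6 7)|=|(0 5 10 3 6 7 4 16 15 13)(1 12 8 2)(11 14)|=20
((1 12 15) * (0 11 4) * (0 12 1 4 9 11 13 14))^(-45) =(15)(9 11)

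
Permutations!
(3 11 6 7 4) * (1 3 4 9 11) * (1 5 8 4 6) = [0, 3, 2, 5, 6, 8, 7, 9, 4, 11, 10, 1] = (1 3 5 8 4 6 7 9 11)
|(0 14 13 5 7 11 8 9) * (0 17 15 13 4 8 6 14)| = 11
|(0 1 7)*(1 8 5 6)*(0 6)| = 3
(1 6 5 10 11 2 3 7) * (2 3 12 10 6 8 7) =(1 8 7)(2 12 10 11 3)(5 6) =[0, 8, 12, 2, 4, 6, 5, 1, 7, 9, 11, 3, 10]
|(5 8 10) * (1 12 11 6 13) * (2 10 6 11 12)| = 7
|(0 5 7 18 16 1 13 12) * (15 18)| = |(0 5 7 15 18 16 1 13 12)| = 9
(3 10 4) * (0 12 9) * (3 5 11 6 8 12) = (0 3 10 4 5 11 6 8 12 9) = [3, 1, 2, 10, 5, 11, 8, 7, 12, 0, 4, 6, 9]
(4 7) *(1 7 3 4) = (1 7)(3 4) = [0, 7, 2, 4, 3, 5, 6, 1]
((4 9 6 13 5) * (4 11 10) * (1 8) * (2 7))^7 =((1 8)(2 7)(4 9 6 13 5 11 10))^7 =(13)(1 8)(2 7)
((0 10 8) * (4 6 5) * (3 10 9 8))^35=((0 9 8)(3 10)(4 6 5))^35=(0 8 9)(3 10)(4 5 6)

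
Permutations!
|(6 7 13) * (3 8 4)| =|(3 8 4)(6 7 13)| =3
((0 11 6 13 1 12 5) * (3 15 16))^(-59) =((0 11 6 13 1 12 5)(3 15 16))^(-59) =(0 1 11 12 6 5 13)(3 15 16)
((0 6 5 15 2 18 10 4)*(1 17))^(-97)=(0 4 10 18 2 15 5 6)(1 17)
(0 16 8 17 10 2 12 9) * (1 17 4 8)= [16, 17, 12, 3, 8, 5, 6, 7, 4, 0, 2, 11, 9, 13, 14, 15, 1, 10]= (0 16 1 17 10 2 12 9)(4 8)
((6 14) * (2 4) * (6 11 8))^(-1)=(2 4)(6 8 11 14)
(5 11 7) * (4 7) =(4 7 5 11) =[0, 1, 2, 3, 7, 11, 6, 5, 8, 9, 10, 4]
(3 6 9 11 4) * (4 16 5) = (3 6 9 11 16 5 4) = [0, 1, 2, 6, 3, 4, 9, 7, 8, 11, 10, 16, 12, 13, 14, 15, 5]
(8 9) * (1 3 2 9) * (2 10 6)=(1 3 10 6 2 9 8)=[0, 3, 9, 10, 4, 5, 2, 7, 1, 8, 6]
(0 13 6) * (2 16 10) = (0 13 6)(2 16 10) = [13, 1, 16, 3, 4, 5, 0, 7, 8, 9, 2, 11, 12, 6, 14, 15, 10]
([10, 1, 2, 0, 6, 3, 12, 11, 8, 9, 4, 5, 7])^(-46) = (0 3 5 11 7 12 6 4 10)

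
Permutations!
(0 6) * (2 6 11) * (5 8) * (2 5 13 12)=[11, 1, 6, 3, 4, 8, 0, 7, 13, 9, 10, 5, 2, 12]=(0 11 5 8 13 12 2 6)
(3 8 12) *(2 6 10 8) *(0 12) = (0 12 3 2 6 10 8) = [12, 1, 6, 2, 4, 5, 10, 7, 0, 9, 8, 11, 3]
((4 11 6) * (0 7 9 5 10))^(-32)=(0 5 7 10 9)(4 11 6)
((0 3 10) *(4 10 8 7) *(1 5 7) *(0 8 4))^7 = (0 7 5 1 8 10 4 3) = ((0 3 4 10 8 1 5 7))^7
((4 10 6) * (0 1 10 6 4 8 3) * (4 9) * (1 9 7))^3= ((0 9 4 6 8 3)(1 10 7))^3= (10)(0 6)(3 4)(8 9)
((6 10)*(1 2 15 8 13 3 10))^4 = (1 13)(2 3)(6 8)(10 15)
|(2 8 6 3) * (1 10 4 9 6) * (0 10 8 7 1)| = 10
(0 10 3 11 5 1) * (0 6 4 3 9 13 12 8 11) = (0 10 9 13 12 8 11 5 1 6 4 3) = [10, 6, 2, 0, 3, 1, 4, 7, 11, 13, 9, 5, 8, 12]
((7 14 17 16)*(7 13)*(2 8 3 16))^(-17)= ((2 8 3 16 13 7 14 17))^(-17)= (2 17 14 7 13 16 3 8)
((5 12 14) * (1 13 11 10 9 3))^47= (1 3 9 10 11 13)(5 14 12)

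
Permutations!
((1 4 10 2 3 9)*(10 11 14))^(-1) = (1 9 3 2 10 14 11 4)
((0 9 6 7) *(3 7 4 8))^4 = (0 8 9 3 6 7 4) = ((0 9 6 4 8 3 7))^4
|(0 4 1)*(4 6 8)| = 5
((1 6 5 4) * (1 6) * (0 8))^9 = ((0 8)(4 6 5))^9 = (0 8)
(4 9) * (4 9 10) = [0, 1, 2, 3, 10, 5, 6, 7, 8, 9, 4] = (4 10)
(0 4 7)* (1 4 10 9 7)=(0 10 9 7)(1 4)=[10, 4, 2, 3, 1, 5, 6, 0, 8, 7, 9]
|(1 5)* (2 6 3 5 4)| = |(1 4 2 6 3 5)| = 6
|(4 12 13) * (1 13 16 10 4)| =4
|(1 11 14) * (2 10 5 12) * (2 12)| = |(1 11 14)(2 10 5)| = 3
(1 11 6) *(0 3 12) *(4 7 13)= [3, 11, 2, 12, 7, 5, 1, 13, 8, 9, 10, 6, 0, 4]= (0 3 12)(1 11 6)(4 7 13)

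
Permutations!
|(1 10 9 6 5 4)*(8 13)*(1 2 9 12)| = 30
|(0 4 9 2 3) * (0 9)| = 6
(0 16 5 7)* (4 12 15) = [16, 1, 2, 3, 12, 7, 6, 0, 8, 9, 10, 11, 15, 13, 14, 4, 5] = (0 16 5 7)(4 12 15)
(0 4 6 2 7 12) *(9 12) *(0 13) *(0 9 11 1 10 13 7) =(0 4 6 2)(1 10 13 9 12 7 11) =[4, 10, 0, 3, 6, 5, 2, 11, 8, 12, 13, 1, 7, 9]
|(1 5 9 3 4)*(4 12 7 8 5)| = 6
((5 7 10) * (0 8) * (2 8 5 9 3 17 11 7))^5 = (0 5 2 8)(3 9 10 7 11 17)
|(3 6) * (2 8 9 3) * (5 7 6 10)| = |(2 8 9 3 10 5 7 6)| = 8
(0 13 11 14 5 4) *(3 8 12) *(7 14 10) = (0 13 11 10 7 14 5 4)(3 8 12) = [13, 1, 2, 8, 0, 4, 6, 14, 12, 9, 7, 10, 3, 11, 5]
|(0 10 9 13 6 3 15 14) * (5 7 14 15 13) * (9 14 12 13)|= |(15)(0 10 14)(3 9 5 7 12 13 6)|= 21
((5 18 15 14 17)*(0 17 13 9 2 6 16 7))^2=((0 17 5 18 15 14 13 9 2 6 16 7))^2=(0 5 15 13 2 16)(6 7 17 18 14 9)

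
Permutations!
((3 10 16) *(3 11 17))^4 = (3 17 11 16 10)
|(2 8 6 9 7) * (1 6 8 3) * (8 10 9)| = 8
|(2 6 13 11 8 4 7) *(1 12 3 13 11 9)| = 30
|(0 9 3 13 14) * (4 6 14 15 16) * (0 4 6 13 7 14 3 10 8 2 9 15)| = 36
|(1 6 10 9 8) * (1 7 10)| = |(1 6)(7 10 9 8)| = 4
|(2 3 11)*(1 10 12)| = |(1 10 12)(2 3 11)| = 3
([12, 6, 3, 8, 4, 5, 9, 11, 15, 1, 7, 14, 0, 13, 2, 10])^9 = (0 12)(2 3 8 15 10 7 11 14)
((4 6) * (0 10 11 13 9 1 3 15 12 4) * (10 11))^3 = (0 9 15 6 13 3 4 11 1 12)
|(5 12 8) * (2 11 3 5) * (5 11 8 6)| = |(2 8)(3 11)(5 12 6)| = 6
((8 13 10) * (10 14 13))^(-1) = ((8 10)(13 14))^(-1) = (8 10)(13 14)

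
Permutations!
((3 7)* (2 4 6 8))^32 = (8)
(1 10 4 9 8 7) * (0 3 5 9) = (0 3 5 9 8 7 1 10 4) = [3, 10, 2, 5, 0, 9, 6, 1, 7, 8, 4]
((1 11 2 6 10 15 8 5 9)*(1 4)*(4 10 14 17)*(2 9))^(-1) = (1 4 17 14 6 2 5 8 15 10 9 11)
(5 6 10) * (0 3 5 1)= [3, 0, 2, 5, 4, 6, 10, 7, 8, 9, 1]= (0 3 5 6 10 1)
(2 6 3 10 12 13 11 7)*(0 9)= (0 9)(2 6 3 10 12 13 11 7)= [9, 1, 6, 10, 4, 5, 3, 2, 8, 0, 12, 7, 13, 11]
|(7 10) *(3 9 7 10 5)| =4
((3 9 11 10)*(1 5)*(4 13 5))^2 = (1 13)(3 11)(4 5)(9 10)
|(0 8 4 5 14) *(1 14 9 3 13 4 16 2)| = |(0 8 16 2 1 14)(3 13 4 5 9)| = 30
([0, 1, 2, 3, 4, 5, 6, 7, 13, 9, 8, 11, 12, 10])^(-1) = [0, 1, 2, 3, 4, 5, 6, 7, 10, 9, 13, 11, 12, 8]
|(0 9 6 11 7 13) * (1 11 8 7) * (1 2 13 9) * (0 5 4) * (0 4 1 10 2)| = 28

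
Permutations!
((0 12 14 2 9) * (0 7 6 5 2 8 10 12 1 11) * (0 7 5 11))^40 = (14)(2 9 5)(6 11 7)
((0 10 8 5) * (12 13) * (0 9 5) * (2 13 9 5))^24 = ((0 10 8)(2 13 12 9))^24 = (13)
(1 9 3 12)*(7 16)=(1 9 3 12)(7 16)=[0, 9, 2, 12, 4, 5, 6, 16, 8, 3, 10, 11, 1, 13, 14, 15, 7]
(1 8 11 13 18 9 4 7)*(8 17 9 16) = [0, 17, 2, 3, 7, 5, 6, 1, 11, 4, 10, 13, 12, 18, 14, 15, 8, 9, 16] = (1 17 9 4 7)(8 11 13 18 16)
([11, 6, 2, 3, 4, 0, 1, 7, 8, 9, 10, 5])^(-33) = [0, 6, 2, 3, 4, 5, 1, 7, 8, 9, 10, 11]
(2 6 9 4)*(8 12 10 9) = (2 6 8 12 10 9 4) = [0, 1, 6, 3, 2, 5, 8, 7, 12, 4, 9, 11, 10]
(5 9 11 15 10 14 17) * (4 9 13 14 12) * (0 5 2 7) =(0 5 13 14 17 2 7)(4 9 11 15 10 12) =[5, 1, 7, 3, 9, 13, 6, 0, 8, 11, 12, 15, 4, 14, 17, 10, 16, 2]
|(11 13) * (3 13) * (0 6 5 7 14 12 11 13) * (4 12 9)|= 10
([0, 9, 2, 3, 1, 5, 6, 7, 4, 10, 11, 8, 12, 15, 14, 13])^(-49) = (1 4 8 11 10 9)(13 15)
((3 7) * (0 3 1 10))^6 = (0 3 7 1 10)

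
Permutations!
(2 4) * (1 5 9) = (1 5 9)(2 4) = [0, 5, 4, 3, 2, 9, 6, 7, 8, 1]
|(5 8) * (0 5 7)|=4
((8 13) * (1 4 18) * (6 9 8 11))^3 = (18)(6 13 9 11 8)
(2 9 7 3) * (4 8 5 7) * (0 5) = (0 5 7 3 2 9 4 8) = [5, 1, 9, 2, 8, 7, 6, 3, 0, 4]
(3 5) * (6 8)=(3 5)(6 8)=[0, 1, 2, 5, 4, 3, 8, 7, 6]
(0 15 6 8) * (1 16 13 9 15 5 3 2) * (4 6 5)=(0 4 6 8)(1 16 13 9 15 5 3 2)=[4, 16, 1, 2, 6, 3, 8, 7, 0, 15, 10, 11, 12, 9, 14, 5, 13]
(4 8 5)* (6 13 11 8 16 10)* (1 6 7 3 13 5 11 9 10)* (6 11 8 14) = (1 11 14 6 5 4 16)(3 13 9 10 7) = [0, 11, 2, 13, 16, 4, 5, 3, 8, 10, 7, 14, 12, 9, 6, 15, 1]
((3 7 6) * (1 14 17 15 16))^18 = (1 15 14 16 17)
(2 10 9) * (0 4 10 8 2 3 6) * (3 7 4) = (0 3 6)(2 8)(4 10 9 7) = [3, 1, 8, 6, 10, 5, 0, 4, 2, 7, 9]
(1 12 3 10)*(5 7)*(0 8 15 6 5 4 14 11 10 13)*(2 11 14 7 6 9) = (0 8 15 9 2 11 10 1 12 3 13)(4 7)(5 6) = [8, 12, 11, 13, 7, 6, 5, 4, 15, 2, 1, 10, 3, 0, 14, 9]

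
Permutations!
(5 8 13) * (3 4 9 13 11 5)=(3 4 9 13)(5 8 11)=[0, 1, 2, 4, 9, 8, 6, 7, 11, 13, 10, 5, 12, 3]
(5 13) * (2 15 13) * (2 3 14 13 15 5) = (15)(2 5 3 14 13) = [0, 1, 5, 14, 4, 3, 6, 7, 8, 9, 10, 11, 12, 2, 13, 15]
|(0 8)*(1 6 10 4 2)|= |(0 8)(1 6 10 4 2)|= 10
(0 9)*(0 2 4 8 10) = (0 9 2 4 8 10) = [9, 1, 4, 3, 8, 5, 6, 7, 10, 2, 0]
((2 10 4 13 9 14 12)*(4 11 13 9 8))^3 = (2 13 9)(4 12 11)(8 14 10)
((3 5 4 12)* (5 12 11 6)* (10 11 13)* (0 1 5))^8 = (13)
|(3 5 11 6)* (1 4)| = |(1 4)(3 5 11 6)| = 4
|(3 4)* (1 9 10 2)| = 4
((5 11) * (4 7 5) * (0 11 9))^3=(0 7)(4 9)(5 11)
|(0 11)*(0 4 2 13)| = 5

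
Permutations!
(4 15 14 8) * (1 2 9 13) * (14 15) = [0, 2, 9, 3, 14, 5, 6, 7, 4, 13, 10, 11, 12, 1, 8, 15] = (15)(1 2 9 13)(4 14 8)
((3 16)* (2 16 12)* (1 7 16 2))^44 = (1 12 3 16 7)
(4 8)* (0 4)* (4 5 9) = (0 5 9 4 8) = [5, 1, 2, 3, 8, 9, 6, 7, 0, 4]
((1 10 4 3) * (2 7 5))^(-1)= (1 3 4 10)(2 5 7)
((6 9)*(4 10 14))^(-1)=(4 14 10)(6 9)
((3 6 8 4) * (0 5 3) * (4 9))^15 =(0 5 3 6 8 9 4)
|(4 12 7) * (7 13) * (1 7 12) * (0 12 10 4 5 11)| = |(0 12 13 10 4 1 7 5 11)| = 9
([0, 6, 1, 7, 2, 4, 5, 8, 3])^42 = [0, 5, 6, 3, 1, 2, 4, 7, 8]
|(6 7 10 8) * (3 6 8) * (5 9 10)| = 6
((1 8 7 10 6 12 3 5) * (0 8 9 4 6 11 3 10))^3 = (1 6 11)(3 9 12)(4 10 5) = ((0 8 7)(1 9 4 6 12 10 11 3 5))^3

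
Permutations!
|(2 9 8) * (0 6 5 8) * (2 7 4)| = |(0 6 5 8 7 4 2 9)| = 8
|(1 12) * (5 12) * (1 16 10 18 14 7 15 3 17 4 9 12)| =22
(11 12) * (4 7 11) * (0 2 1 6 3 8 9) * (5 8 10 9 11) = [2, 6, 1, 10, 7, 8, 3, 5, 11, 0, 9, 12, 4] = (0 2 1 6 3 10 9)(4 7 5 8 11 12)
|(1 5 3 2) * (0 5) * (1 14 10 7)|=|(0 5 3 2 14 10 7 1)|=8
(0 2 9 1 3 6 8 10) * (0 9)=(0 2)(1 3 6 8 10 9)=[2, 3, 0, 6, 4, 5, 8, 7, 10, 1, 9]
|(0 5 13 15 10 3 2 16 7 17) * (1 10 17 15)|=11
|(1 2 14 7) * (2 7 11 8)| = 4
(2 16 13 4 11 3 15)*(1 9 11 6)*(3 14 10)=(1 9 11 14 10 3 15 2 16 13 4 6)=[0, 9, 16, 15, 6, 5, 1, 7, 8, 11, 3, 14, 12, 4, 10, 2, 13]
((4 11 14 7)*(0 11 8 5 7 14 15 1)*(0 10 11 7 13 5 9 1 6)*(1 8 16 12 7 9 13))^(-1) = ((0 9 8 13 5 1 10 11 15 6)(4 16 12 7))^(-1) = (0 6 15 11 10 1 5 13 8 9)(4 7 12 16)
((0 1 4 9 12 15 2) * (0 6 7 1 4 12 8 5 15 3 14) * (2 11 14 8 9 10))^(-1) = (0 14 11 15 5 8 3 12 1 7 6 2 10 4)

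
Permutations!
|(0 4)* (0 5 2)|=4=|(0 4 5 2)|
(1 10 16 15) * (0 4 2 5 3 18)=(0 4 2 5 3 18)(1 10 16 15)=[4, 10, 5, 18, 2, 3, 6, 7, 8, 9, 16, 11, 12, 13, 14, 1, 15, 17, 0]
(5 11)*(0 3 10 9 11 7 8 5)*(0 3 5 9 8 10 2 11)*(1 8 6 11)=(0 5 7 10 6 11 3 2 1 8 9)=[5, 8, 1, 2, 4, 7, 11, 10, 9, 0, 6, 3]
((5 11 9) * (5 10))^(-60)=((5 11 9 10))^(-60)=(11)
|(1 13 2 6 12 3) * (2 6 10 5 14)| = 20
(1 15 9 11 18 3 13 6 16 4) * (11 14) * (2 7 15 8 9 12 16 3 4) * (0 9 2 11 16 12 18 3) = (0 9 14 16 11 3 13 6)(1 8 2 7 15 18 4) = [9, 8, 7, 13, 1, 5, 0, 15, 2, 14, 10, 3, 12, 6, 16, 18, 11, 17, 4]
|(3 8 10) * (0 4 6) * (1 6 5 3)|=8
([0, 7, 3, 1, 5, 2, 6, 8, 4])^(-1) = (1 3 2 5 4 8 7)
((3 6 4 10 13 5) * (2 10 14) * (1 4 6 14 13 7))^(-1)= (1 7 10 2 14 3 5 13 4)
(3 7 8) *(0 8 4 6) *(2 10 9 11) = (0 8 3 7 4 6)(2 10 9 11) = [8, 1, 10, 7, 6, 5, 0, 4, 3, 11, 9, 2]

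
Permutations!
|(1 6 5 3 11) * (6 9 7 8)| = 8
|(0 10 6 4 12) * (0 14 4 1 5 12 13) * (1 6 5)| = |(0 10 5 12 14 4 13)| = 7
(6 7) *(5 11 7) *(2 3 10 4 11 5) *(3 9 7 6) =[0, 1, 9, 10, 11, 5, 2, 3, 8, 7, 4, 6] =(2 9 7 3 10 4 11 6)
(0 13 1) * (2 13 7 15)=[7, 0, 13, 3, 4, 5, 6, 15, 8, 9, 10, 11, 12, 1, 14, 2]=(0 7 15 2 13 1)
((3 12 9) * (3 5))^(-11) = ((3 12 9 5))^(-11) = (3 12 9 5)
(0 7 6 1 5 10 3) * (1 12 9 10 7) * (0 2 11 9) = (0 1 5 7 6 12)(2 11 9 10 3) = [1, 5, 11, 2, 4, 7, 12, 6, 8, 10, 3, 9, 0]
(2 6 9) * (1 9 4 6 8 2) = (1 9)(2 8)(4 6) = [0, 9, 8, 3, 6, 5, 4, 7, 2, 1]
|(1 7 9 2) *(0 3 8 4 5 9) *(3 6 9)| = 12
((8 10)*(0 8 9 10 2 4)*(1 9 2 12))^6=(0 2 9 12)(1 8 4 10)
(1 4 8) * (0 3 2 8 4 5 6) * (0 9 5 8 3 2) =(0 2 3)(1 8)(5 6 9) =[2, 8, 3, 0, 4, 6, 9, 7, 1, 5]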